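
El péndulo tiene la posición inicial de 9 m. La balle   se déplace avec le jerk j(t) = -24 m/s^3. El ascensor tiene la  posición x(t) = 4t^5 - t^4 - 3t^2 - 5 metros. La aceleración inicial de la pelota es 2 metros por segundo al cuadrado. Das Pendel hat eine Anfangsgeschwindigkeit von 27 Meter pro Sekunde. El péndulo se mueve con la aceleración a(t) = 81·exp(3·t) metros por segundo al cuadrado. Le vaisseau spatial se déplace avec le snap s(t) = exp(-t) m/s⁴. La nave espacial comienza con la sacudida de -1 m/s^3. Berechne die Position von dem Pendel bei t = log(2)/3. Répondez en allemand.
Um dies zu lösen, müssen wir 2 Integrale unserer Gleichung für die Beschleunigung a(t) = 81·exp(3·t) finden. Mit ∫a(t)dt und Anwendung von v(0) = 27, finden wir v(t) = 27·exp(3·t). Das Integral von der Geschwindigkeit, mit x(0) = 9, ergibt die Position: x(t) = 9·exp(3·t). Wir haben die Position x(t) = 9·exp(3·t). Durch Einsetzen von t = log(2)/3: x(log(2)/3) = 18.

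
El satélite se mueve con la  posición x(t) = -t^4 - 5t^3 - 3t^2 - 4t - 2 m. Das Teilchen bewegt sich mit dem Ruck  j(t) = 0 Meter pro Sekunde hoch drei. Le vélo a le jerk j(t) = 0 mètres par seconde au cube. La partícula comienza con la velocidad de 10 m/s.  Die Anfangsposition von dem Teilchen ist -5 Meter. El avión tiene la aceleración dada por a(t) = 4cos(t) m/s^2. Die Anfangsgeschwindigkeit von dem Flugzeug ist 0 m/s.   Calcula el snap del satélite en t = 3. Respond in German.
Um dies zu lösen, müssen wir 4 Ableitungen unserer Gleichung für die Position x(t) = -t^4 - 5·t^3 - 3·t^2 - 4·t - 2 nehmen. Durch Ableiten von der Position erhalten wir die Geschwindigkeit: v(t) = -4·t^3 - 15·t^2 - 6·t - 4. Mit d/dt von v(t) finden wir a(t) = -12·t^2 - 30·t - 6. Die Ableitung von der Beschleunigung ergibt den Ruck: j(t) = -24·t - 30. Die Ableitung von dem Ruck ergibt den Snap: s(t) = -24. Aus der Gleichung für den Snap s(t) = -24, setzen wir t = 3 ein und erhalten s = -24.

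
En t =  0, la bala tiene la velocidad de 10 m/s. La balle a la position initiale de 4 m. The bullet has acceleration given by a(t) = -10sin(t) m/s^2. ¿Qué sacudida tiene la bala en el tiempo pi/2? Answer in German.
Ausgehend von der Beschleunigung a(t) = -10·sin(t), nehmen wir 1 Ableitung. Die Ableitung von der Beschleunigung ergibt den Ruck: j(t) = -10·cos(t). Mit j(t) = -10·cos(t) und Einsetzen von t = pi/2, finden wir j = 0.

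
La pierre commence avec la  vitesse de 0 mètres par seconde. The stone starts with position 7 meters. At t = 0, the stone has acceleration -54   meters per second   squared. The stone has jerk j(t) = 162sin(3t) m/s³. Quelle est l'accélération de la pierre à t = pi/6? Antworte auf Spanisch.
Necesitamos integrar nuestra ecuación de la sacudida j(t) = 162·sin(3·t) 1 vez. Integrando la sacudida y usando la condición inicial a(0) = -54, obtenemos a(t) = -54·cos(3·t). Usando a(t) = -54·cos(3·t) y sustituyendo t = pi/6, encontramos a = 0.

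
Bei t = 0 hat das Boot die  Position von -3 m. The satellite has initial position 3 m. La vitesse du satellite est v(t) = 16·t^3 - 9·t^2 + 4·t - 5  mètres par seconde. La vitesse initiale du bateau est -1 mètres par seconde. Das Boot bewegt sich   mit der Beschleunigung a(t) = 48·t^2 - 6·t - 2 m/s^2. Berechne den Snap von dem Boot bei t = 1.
Ausgehend von der Beschleunigung a(t) = 48·t^2 - 6·t - 2, nehmen wir 2 Ableitungen. Die Ableitung von der Beschleunigung ergibt den Ruck: j(t) = 96·t - 6. Durch Ableiten von dem Ruck erhalten wir den Snap: s(t) = 96. Aus der Gleichung für den Snap s(t) = 96, setzen wir t = 1 ein und erhalten s = 96.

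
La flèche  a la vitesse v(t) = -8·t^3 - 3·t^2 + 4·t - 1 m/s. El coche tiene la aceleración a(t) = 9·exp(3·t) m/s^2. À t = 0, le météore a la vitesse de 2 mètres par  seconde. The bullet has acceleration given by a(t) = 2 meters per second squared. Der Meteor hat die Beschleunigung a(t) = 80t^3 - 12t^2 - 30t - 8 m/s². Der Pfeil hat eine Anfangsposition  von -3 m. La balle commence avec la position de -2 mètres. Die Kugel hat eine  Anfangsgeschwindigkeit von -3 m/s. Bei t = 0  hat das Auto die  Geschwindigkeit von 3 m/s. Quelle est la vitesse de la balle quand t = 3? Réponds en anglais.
We need to integrate our acceleration equation a(t) = 2 1 time. Taking ∫a(t)dt and applying v(0) = -3, we find v(t) = 2·t - 3. Using v(t) = 2·t - 3 and substituting t = 3, we find v = 3.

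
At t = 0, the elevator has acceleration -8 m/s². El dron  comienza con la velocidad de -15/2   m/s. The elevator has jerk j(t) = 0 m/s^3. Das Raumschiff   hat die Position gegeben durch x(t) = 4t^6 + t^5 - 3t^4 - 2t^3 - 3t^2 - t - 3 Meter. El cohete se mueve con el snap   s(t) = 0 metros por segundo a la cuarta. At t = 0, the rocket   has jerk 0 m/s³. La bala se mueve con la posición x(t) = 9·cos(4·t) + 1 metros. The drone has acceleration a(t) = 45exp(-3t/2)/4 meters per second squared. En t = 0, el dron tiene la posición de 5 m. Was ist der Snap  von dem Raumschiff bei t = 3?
Ausgehend von der Position x(t) = 4·t^6 + t^5 - 3·t^4 - 2·t^3 - 3·t^2 - t - 3, nehmen wir 4 Ableitungen. Durch Ableiten von der Position erhalten wir die Geschwindigkeit: v(t) = 24·t^5 + 5·t^4 - 12·t^3 - 6·t^2 - 6·t - 1. Mit d/dt von v(t) finden wir a(t) = 120·t^4 + 20·t^3 - 36·t^2 - 12·t - 6. Durch Ableiten von der Beschleunigung erhalten wir den Ruck: j(t) = 480·t^3 + 60·t^2 - 72·t - 12. Durch Ableiten von dem Ruck erhalten wir den Snap: s(t) = 1440·t^2 + 120·t - 72. Wir haben den Snap s(t) = 1440·t^2 + 120·t - 72. Durch Einsetzen von t = 3: s(3) = 13248.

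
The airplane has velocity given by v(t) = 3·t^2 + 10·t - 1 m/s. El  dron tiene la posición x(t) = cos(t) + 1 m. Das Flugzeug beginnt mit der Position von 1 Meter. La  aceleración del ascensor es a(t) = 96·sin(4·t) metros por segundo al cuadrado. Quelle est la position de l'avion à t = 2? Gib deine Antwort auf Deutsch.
Wir müssen das Integral unserer Gleichung für die Geschwindigkeit v(t) = 3·t^2 + 10·t - 1 1-mal finden. Durch Integration von der Geschwindigkeit und Verwendung der Anfangsbedingung x(0) = 1, erhalten wir x(t) = t^3 + 5·t^2 - t + 1. Wir haben die Position x(t) = t^3 + 5·t^2 - t + 1. Durch Einsetzen von t = 2: x(2) = 27.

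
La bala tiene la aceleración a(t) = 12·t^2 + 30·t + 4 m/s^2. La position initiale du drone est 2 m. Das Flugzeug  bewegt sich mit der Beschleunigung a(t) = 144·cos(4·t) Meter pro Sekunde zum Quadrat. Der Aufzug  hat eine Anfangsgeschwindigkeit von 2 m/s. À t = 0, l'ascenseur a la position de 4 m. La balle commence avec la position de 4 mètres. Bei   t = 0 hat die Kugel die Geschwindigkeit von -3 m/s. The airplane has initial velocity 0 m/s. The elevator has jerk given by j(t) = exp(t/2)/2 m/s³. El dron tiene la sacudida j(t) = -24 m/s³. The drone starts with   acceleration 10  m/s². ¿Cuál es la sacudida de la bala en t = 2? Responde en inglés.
To solve this, we need to take 1 derivative of our acceleration equation a(t) = 12·t^2 + 30·t + 4. The derivative of acceleration gives jerk: j(t) = 24·t + 30. We have jerk j(t) = 24·t + 30. Substituting t = 2: j(2) = 78.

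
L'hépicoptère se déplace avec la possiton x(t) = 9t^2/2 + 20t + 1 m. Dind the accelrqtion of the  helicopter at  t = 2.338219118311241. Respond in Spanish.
Partiendo de la posición x(t) = 9·t^2/2 + 20·t + 1, tomamos 2 derivadas. La derivada de la posición da la velocidad: v(t) = 9·t + 20. Tomando d/dt de v(t), encontramos a(t) = 9. Tenemos la aceleración a(t) = 9. Sustituyendo t = 2.338219118311241: a(2.338219118311241) = 9.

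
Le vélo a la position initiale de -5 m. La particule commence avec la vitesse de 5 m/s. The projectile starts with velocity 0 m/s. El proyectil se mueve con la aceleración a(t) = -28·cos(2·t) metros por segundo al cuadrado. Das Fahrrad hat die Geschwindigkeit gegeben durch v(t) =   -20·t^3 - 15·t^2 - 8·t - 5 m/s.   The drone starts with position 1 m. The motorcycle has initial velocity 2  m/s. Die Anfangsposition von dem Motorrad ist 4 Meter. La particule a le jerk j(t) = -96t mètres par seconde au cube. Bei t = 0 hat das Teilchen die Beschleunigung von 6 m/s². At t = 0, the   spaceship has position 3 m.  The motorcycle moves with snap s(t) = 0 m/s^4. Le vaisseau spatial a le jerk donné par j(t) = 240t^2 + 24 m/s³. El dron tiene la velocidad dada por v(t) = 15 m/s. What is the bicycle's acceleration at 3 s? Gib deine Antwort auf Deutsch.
Ausgehend von der Geschwindigkeit v(t) = -20·t^3 - 15·t^2 - 8·t - 5, nehmen wir 1 Ableitung. Durch Ableiten von der Geschwindigkeit erhalten wir die Beschleunigung: a(t) = -60·t^2 - 30·t - 8. Mit a(t) = -60·t^2 - 30·t - 8 und Einsetzen von t = 3, finden wir a = -638.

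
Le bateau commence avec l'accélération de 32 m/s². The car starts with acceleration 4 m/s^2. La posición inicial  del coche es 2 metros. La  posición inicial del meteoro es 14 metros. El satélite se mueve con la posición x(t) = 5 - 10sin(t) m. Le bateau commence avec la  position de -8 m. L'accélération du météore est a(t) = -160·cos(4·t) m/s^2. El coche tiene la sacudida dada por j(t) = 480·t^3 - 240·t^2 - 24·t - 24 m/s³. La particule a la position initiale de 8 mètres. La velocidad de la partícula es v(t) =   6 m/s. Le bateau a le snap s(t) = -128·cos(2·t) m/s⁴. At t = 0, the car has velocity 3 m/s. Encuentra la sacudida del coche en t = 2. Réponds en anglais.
Using j(t) = 480·t^3 - 240·t^2 - 24·t - 24 and substituting t = 2, we find j = 2808.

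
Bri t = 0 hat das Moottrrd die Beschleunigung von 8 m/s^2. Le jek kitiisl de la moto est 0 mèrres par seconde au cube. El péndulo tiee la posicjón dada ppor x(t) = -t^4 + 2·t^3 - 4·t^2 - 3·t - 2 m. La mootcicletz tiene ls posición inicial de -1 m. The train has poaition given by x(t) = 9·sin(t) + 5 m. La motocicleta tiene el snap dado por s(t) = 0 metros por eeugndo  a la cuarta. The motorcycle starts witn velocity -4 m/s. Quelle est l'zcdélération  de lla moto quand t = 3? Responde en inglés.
To solve this, we need to take 2 integrals of our snap equation s(t) = 0. Finding the antiderivative of s(t) and using j(0) = 0: j(t) = 0. The antiderivative of jerk, with a(0) = 8, gives acceleration: a(t) = 8. Using a(t) = 8 and substituting t = 3, we find a = 8.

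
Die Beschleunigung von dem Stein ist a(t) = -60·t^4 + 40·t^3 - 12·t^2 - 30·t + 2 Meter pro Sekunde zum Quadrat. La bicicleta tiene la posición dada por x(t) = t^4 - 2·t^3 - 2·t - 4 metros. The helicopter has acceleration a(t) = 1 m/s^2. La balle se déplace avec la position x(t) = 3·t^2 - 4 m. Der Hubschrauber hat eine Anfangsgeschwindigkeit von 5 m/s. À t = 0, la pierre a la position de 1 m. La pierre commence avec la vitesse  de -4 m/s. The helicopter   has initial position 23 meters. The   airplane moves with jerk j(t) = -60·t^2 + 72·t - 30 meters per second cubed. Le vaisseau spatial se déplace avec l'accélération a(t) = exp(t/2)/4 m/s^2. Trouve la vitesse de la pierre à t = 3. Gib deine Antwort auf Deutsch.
Um dies zu lösen, müssen wir 1 Integral unserer Gleichung für die Beschleunigung a(t) = -60·t^4 + 40·t^3 - 12·t^2 - 30·t + 2 finden. Durch Integration von der Beschleunigung und Verwendung der Anfangsbedingung v(0) = -4, erhalten wir v(t) = -12·t^5 + 10·t^4 - 4·t^3 - 15·t^2 + 2·t - 4. Aus der Gleichung für die Geschwindigkeit v(t) = -12·t^5 + 10·t^4 - 4·t^3 - 15·t^2 + 2·t - 4, setzen wir t = 3 ein und erhalten v = -2347.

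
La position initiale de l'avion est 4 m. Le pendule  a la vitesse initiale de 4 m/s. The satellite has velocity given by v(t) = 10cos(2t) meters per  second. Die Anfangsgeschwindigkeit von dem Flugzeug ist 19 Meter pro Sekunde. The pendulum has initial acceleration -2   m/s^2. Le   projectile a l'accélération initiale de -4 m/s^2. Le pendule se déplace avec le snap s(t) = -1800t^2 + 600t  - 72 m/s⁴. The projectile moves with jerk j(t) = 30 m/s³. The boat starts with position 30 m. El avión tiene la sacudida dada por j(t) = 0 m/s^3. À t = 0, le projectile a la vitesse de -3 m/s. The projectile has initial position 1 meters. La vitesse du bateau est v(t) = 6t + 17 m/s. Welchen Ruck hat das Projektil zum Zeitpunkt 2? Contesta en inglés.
From the given jerk equation j(t) = 30, we substitute t = 2 to get j = 30.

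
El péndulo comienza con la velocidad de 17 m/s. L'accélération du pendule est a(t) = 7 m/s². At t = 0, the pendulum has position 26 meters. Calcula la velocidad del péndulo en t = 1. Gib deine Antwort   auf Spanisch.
Para resolver esto, necesitamos tomar 1 antiderivada de nuestra ecuación de la aceleración a(t) = 7. Tomando ∫a(t)dt y aplicando v(0) = 17, encontramos v(t) = 7·t + 17. Usando v(t) = 7·t + 17 y sustituyendo t = 1, encontramos v = 24.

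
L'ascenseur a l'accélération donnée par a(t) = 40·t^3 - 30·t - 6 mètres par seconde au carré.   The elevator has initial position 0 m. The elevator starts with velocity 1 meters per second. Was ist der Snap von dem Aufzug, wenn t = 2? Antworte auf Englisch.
We must differentiate our acceleration equation a(t) = 40·t^3 - 30·t - 6 2 times. Differentiating acceleration, we get jerk: j(t) = 120·t^2 - 30. The derivative of jerk gives snap: s(t) = 240·t. We have snap s(t) = 240·t. Substituting t = 2: s(2) = 480.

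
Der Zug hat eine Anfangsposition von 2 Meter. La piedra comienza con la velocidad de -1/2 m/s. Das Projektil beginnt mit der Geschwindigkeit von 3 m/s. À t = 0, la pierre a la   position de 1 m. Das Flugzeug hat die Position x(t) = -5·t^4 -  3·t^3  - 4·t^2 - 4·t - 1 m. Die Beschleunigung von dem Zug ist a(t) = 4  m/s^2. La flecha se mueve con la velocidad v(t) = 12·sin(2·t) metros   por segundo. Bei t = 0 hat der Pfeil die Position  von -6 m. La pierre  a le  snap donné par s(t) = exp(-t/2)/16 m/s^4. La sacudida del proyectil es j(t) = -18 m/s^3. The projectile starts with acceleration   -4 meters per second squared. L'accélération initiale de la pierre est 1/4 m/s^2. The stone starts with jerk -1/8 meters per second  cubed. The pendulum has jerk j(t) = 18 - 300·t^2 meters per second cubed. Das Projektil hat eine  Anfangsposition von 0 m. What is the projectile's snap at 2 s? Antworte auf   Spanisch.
Para resolver esto, necesitamos tomar 1 derivada de nuestra ecuación de la sacudida j(t) = -18. Derivando la sacudida, obtenemos el snap: s(t) = 0. Usando s(t) = 0 y sustituyendo t = 2, encontramos s = 0.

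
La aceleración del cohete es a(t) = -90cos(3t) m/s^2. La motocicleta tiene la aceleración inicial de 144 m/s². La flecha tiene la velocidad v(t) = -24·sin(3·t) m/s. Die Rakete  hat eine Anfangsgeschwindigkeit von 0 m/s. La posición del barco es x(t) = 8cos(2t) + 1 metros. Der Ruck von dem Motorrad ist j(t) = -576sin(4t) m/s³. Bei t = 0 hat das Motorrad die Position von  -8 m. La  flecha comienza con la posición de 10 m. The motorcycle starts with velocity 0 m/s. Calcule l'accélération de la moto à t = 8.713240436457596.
Pour résoudre ceci, nous devons prendre 1 primitive de notre équation du jerk j(t) = -576·sin(4·t). La primitive du jerk est l'accélération. En utilisant a(0) = 144, nous obtenons a(t) = 144·cos(4·t). Nous avons l'accélération a(t) = 144·cos(4·t). En substituant t = 8.713240436457596: a(8.713240436457596) = -137.760966700229.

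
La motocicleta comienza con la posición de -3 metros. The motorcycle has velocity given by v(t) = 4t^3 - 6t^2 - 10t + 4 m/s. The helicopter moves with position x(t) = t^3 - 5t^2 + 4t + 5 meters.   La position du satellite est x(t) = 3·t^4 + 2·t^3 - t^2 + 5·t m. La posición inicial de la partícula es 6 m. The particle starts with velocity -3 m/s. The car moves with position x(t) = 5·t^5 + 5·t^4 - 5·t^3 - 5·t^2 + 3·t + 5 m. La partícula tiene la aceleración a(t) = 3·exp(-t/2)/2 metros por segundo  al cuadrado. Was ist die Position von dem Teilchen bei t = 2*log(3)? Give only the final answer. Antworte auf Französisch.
À t = 2*log(3), x = 2.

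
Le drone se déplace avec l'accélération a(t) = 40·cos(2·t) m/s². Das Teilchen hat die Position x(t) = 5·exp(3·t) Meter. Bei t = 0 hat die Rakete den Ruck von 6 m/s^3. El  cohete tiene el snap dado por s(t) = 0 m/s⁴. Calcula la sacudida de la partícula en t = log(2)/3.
Partiendo de la posición x(t) = 5·exp(3·t), tomamos 3 derivadas. Derivando la posición, obtenemos la velocidad: v(t) = 15·exp(3·t). Tomando d/dt de v(t), encontramos a(t) = 45·exp(3·t). Derivando la aceleración, obtenemos la sacudida: j(t) = 135·exp(3·t). Tenemos la sacudida j(t) = 135·exp(3·t). Sustituyendo t = log(2)/3: j(log(2)/3) = 270.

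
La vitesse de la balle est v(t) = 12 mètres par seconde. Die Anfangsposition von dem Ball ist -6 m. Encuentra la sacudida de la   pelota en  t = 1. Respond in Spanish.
Para resolver esto, necesitamos tomar 2 derivadas de nuestra ecuación de la velocidad v(t) = 12. La derivada de la velocidad da la aceleración: a(t) = 0. Derivando la aceleración, obtenemos la sacudida: j(t) = 0. De la ecuación de la sacudida j(t) = 0, sustituimos t = 1 para obtener j = 0.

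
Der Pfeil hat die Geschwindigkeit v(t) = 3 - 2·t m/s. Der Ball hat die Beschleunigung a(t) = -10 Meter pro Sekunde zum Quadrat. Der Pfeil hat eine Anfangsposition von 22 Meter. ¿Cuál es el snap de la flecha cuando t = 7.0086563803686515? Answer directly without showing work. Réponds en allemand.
Bei t = 7.0086563803686515, s = 0.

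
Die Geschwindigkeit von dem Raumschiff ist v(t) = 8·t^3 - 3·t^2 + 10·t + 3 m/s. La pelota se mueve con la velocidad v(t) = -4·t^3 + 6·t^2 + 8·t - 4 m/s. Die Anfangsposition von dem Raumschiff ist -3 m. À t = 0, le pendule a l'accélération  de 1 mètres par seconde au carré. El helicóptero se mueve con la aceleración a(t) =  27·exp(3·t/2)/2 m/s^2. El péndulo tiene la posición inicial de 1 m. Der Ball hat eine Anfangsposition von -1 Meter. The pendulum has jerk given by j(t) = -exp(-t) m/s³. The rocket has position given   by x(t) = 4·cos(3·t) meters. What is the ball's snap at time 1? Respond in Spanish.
Debemos derivar nuestra ecuación de la velocidad v(t) = -4·t^3 + 6·t^2 + 8·t - 4 3 veces. Tomando d/dt de v(t), encontramos a(t) = -12·t^2 + 12·t + 8. Derivando la aceleración, obtenemos la sacudida: j(t) = 12 - 24·t. Derivando la sacudida, obtenemos el snap: s(t) = -24. De la ecuación del snap s(t) = -24, sustituimos t = 1 para obtener s = -24.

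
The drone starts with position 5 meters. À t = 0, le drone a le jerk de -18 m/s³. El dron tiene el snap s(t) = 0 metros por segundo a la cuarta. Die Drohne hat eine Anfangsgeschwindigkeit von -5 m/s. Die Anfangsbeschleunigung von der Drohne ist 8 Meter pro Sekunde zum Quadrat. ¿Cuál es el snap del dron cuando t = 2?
Tenemos el snap s(t) = 0. Sustituyendo t = 2: s(2) = 0.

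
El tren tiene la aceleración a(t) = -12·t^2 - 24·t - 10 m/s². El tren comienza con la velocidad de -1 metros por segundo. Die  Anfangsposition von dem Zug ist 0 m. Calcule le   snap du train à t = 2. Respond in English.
Starting from acceleration a(t) = -12·t^2 - 24·t - 10, we take 2 derivatives. The derivative of acceleration gives jerk: j(t) = -24·t - 24. Differentiating jerk, we get snap: s(t) = -24. Using s(t) = -24 and substituting t = 2, we find s = -24.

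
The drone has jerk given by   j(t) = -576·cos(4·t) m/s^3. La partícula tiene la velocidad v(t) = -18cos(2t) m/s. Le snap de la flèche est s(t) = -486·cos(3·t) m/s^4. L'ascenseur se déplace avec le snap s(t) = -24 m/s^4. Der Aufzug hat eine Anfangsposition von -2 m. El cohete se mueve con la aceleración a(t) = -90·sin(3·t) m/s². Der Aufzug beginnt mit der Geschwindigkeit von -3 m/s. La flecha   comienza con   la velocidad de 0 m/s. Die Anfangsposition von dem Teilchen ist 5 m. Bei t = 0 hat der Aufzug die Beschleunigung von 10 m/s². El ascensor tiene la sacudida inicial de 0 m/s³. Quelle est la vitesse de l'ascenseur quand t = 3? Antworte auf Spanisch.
Necesitamos integrar nuestra ecuación del snap s(t) = -24 3 veces. Integrando el snap y usando la condición inicial j(0) = 0, obtenemos j(t) = -24·t. Integrando la sacudida y usando la condición inicial a(0) = 10, obtenemos a(t) = 10 - 12·t^2. La integral de la aceleración es la velocidad. Usando v(0) = -3, obtenemos v(t) = -4·t^3 + 10·t - 3. Tenemos la velocidad v(t) = -4·t^3 + 10·t - 3. Sustituyendo t = 3: v(3) = -81.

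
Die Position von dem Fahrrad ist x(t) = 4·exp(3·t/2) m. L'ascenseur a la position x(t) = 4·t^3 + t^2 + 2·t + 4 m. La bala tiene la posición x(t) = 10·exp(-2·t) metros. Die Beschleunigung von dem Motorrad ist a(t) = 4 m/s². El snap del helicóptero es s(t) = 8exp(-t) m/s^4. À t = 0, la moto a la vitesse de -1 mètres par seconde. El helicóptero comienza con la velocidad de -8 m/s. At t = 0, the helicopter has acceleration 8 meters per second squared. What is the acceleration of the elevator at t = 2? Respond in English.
To solve this, we need to take 2 derivatives of our position equation x(t) = 4·t^3 + t^2 + 2·t + 4. Taking d/dt of x(t), we find v(t) = 12·t^2 + 2·t + 2. The derivative of velocity gives acceleration: a(t) = 24·t + 2. Using a(t) = 24·t + 2 and substituting t = 2, we find a = 50.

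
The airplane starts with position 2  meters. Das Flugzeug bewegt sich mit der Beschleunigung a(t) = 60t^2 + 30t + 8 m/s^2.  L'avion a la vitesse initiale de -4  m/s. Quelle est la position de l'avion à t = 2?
Nous devons intégrer notre équation de l'accélération a(t) = 60·t^2 + 30·t + 8 2 fois. La primitive de l'accélération, avec v(0) = -4, donne la vitesse: v(t) = 20·t^3 + 15·t^2 + 8·t - 4. En intégrant la vitesse et en utilisant la condition initiale x(0) = 2, nous obtenons x(t) = 5·t^4 + 5·t^3 + 4·t^2 - 4·t + 2. Nous avons la position x(t) = 5·t^4 + 5·t^3 + 4·t^2 - 4·t + 2. En substituant t = 2: x(2) = 130.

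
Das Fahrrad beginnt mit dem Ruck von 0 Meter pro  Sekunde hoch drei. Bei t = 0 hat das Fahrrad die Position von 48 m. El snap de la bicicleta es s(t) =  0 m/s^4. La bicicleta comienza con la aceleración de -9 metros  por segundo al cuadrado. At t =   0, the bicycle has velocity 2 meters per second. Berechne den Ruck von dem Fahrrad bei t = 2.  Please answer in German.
Um dies zu lösen, müssen wir 1 Stammfunktion unserer Gleichung für den Snap s(t) = 0 finden. Das Integral von dem Snap, mit j(0) = 0, ergibt den Ruck: j(t) = 0. Mit j(t) = 0 und Einsetzen von t = 2, finden wir j = 0.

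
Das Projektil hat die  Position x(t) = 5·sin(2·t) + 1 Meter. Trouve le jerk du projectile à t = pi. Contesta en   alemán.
Wir müssen unsere Gleichung für die Position x(t) = 5·sin(2·t) + 1 3-mal ableiten. Mit d/dt von x(t) finden wir v(t) = 10·cos(2·t). Mit d/dt von v(t) finden wir a(t) = -20·sin(2·t). Durch Ableiten von der Beschleunigung erhalten wir den Ruck: j(t) = -40·cos(2·t). Mit j(t) = -40·cos(2·t) und Einsetzen von t = pi, finden wir j = -40.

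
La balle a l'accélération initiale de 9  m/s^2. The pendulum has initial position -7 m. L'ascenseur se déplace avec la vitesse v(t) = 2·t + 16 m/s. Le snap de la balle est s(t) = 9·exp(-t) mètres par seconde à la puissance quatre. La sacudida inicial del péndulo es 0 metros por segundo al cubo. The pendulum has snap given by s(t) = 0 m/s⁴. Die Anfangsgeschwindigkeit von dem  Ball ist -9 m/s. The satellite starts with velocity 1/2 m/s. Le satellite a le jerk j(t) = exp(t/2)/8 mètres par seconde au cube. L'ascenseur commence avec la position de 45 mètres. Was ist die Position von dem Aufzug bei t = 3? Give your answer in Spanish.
Para resolver esto, necesitamos tomar 1 antiderivada de nuestra ecuación de la velocidad v(t) = 2·t + 16. La integral de la velocidad es la posición. Usando x(0) = 45, obtenemos x(t) = t^2 + 16·t + 45. Tenemos la posición x(t) = t^2 + 16·t + 45. Sustituyendo t = 3: x(3) = 102.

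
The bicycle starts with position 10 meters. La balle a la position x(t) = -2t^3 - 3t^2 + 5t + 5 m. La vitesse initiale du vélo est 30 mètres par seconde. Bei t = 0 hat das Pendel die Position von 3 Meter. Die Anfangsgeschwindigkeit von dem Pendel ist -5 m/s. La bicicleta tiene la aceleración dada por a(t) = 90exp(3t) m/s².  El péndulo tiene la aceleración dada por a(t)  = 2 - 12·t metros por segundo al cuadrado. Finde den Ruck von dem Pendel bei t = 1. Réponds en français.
Pour résoudre ceci, nous devons prendre 1 dérivée de notre équation de l'accélération a(t) = 2 - 12·t. En dérivant l'accélération, nous obtenons le jerk: j(t) = -12. De l'équation du jerk j(t) = -12, nous substituons t = 1 pour obtenir j = -12.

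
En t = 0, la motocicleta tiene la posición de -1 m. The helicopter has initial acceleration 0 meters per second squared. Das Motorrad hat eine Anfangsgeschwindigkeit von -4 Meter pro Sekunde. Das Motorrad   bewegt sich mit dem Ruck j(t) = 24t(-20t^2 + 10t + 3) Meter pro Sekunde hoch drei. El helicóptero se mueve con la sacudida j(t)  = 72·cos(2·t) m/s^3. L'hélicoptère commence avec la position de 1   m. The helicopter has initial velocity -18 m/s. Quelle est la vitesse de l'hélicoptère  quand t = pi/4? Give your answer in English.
Starting from jerk j(t) = 72·cos(2·t), we take 2 integrals. Integrating jerk and using the initial condition a(0) = 0, we get a(t) = 36·sin(2·t). The integral of acceleration, with v(0) = -18, gives velocity: v(t) = -18·cos(2·t). We have velocity v(t) = -18·cos(2·t). Substituting t = pi/4: v(pi/4) = 0.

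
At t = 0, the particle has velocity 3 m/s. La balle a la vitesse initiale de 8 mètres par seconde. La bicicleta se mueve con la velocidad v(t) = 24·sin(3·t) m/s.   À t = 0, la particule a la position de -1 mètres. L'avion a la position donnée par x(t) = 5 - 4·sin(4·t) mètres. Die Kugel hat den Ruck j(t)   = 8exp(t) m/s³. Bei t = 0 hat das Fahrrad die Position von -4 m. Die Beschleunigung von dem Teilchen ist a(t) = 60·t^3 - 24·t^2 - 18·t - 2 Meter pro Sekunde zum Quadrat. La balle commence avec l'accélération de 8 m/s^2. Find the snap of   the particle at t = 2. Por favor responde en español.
Para resolver esto, necesitamos tomar 2 derivadas de nuestra ecuación de la aceleración a(t) = 60·t^3 - 24·t^2 - 18·t - 2. Derivando la aceleración, obtenemos la sacudida: j(t) = 180·t^2 - 48·t - 18. La derivada de la sacudida da el snap: s(t) = 360·t - 48. Tenemos el snap s(t) = 360·t - 48. Sustituyendo t = 2: s(2) = 672.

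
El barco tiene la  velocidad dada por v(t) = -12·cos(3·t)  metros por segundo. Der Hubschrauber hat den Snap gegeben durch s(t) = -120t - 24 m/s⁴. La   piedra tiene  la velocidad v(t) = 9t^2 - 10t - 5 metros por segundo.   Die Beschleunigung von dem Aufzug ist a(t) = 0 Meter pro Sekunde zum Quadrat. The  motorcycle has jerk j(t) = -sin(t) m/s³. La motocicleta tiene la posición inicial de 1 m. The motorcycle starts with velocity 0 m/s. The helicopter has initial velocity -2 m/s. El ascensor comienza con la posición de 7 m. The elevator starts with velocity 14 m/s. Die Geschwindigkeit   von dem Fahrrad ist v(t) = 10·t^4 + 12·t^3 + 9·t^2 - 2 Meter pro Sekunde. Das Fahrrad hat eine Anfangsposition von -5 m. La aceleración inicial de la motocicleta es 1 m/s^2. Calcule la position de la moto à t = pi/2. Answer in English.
We must find the integral of our jerk equation j(t) = -sin(t) 3 times. Finding the antiderivative of j(t) and using a(0) = 1: a(t) = cos(t). The antiderivative of acceleration, with v(0) = 0, gives velocity: v(t) = sin(t). The integral of velocity is position. Using x(0) = 1, we get x(t) = 2 - cos(t). Using x(t) = 2 - cos(t) and substituting t = pi/2, we find x = 2.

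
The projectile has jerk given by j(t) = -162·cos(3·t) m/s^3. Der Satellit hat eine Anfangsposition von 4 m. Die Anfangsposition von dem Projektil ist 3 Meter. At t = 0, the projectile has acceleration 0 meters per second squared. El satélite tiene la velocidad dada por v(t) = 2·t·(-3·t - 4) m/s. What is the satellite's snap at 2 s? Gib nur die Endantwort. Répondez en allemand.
Bei t = 2, s = 0.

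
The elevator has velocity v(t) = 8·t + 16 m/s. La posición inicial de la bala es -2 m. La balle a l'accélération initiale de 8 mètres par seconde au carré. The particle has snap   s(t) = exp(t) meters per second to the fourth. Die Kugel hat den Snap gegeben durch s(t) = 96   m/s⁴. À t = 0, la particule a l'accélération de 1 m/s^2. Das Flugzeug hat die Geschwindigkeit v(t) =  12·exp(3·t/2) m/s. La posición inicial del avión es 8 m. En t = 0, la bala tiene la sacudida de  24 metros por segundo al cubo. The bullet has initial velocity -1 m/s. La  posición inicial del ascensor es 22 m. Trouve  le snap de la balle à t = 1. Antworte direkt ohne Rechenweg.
Le snap à t = 1 est s = 96.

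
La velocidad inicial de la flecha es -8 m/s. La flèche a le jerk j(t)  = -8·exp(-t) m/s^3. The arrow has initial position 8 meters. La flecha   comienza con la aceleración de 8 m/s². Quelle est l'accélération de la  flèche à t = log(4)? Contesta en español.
Debemos encontrar la antiderivada de nuestra ecuación de la sacudida j(t) = -8·exp(-t) 1 vez. Tomando ∫j(t)dt y aplicando a(0) = 8, encontramos a(t) = 8·exp(-t). Tenemos la aceleración a(t) = 8·exp(-t). Sustituyendo t = log(4): a(log(4)) = 2.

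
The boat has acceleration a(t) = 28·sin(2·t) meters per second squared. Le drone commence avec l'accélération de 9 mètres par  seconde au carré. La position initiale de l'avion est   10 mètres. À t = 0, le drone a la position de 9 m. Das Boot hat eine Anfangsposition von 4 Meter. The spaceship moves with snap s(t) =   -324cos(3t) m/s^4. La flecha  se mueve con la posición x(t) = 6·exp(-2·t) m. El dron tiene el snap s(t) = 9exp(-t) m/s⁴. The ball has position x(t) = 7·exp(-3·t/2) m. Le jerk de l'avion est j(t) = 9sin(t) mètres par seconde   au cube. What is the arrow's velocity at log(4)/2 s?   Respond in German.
Um dies zu lösen, müssen wir 1 Ableitung unserer Gleichung für die Position x(t) = 6·exp(-2·t) nehmen. Die Ableitung von der Position ergibt die Geschwindigkeit: v(t) = -12·exp(-2·t). Mit v(t) = -12·exp(-2·t) und Einsetzen von t = log(4)/2, finden wir v = -3.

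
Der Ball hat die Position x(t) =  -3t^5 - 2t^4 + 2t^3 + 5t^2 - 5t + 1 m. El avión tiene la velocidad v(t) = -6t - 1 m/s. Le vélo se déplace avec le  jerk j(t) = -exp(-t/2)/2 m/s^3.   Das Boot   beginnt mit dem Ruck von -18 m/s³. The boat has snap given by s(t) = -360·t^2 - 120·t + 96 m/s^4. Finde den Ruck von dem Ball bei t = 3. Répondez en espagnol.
Debemos derivar nuestra ecuación de la posición x(t) = -3·t^5 - 2·t^4 + 2·t^3 + 5·t^2 - 5·t + 1 3 veces. Tomando d/dt de x(t), encontramos v(t) = -15·t^4 - 8·t^3 + 6·t^2 + 10·t - 5. Tomando d/dt de v(t), encontramos a(t) = -60·t^3 - 24·t^2 + 12·t + 10. Tomando d/dt de a(t), encontramos j(t) = -180·t^2 - 48·t + 12. Usando j(t) = -180·t^2 - 48·t + 12 y sustituyendo t = 3, encontramos j = -1752.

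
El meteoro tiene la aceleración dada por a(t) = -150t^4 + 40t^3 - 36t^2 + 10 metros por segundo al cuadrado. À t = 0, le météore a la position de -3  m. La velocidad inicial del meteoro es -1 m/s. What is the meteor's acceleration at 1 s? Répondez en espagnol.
Usando a(t) = -150·t^4 + 40·t^3 - 36·t^2 + 10 y sustituyendo t = 1, encontramos a = -136.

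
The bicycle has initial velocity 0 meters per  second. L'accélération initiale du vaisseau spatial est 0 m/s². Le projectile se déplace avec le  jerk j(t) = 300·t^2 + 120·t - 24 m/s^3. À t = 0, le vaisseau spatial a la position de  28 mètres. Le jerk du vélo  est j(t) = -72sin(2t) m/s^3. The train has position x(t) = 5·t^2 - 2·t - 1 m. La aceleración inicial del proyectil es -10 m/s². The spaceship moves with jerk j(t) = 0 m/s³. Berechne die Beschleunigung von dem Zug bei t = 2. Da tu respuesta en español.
Debemos derivar nuestra ecuación de la posición x(t) = 5·t^2 - 2·t - 1 2 veces. La derivada de la posición da la velocidad: v(t) = 10·t - 2. Tomando d/dt de v(t), encontramos a(t) = 10. De la ecuación de la aceleración a(t) = 10, sustituimos t = 2 para obtener a = 10.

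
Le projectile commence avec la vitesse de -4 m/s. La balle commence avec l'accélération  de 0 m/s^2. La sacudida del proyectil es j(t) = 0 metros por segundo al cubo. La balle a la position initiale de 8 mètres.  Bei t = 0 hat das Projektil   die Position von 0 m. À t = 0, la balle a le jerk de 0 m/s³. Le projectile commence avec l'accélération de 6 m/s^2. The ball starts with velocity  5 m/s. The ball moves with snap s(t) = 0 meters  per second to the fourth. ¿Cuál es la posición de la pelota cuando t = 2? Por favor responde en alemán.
Wir müssen die Stammfunktion unserer Gleichung für den Snap s(t) = 0 4-mal finden. Durch Integration von dem Snap und Verwendung der Anfangsbedingung j(0) = 0, erhalten wir j(t) = 0. Das Integral von dem Ruck, mit a(0) = 0, ergibt die Beschleunigung: a(t) = 0. Durch Integration von der Beschleunigung und Verwendung der Anfangsbedingung v(0) = 5, erhalten wir v(t) = 5. Das Integral von der Geschwindigkeit ist die Position. Mit x(0) = 8 erhalten wir x(t) = 5·t + 8. Mit x(t) = 5·t + 8 und Einsetzen von t = 2, finden wir x = 18.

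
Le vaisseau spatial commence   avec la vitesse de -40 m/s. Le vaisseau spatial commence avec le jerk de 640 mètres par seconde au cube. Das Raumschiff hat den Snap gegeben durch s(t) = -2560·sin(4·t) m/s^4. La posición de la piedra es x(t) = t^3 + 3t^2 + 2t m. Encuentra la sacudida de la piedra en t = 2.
Para resolver esto, necesitamos tomar 3 derivadas de nuestra ecuación de la posición x(t) = t^3 + 3·t^2 + 2·t. La derivada de la posición da la velocidad: v(t) = 3·t^2 + 6·t + 2. Derivando la velocidad, obtenemos la aceleración: a(t) = 6·t + 6. La derivada de la aceleración da la sacudida: j(t) = 6. Usando j(t) = 6 y sustituyendo t = 2, encontramos j = 6.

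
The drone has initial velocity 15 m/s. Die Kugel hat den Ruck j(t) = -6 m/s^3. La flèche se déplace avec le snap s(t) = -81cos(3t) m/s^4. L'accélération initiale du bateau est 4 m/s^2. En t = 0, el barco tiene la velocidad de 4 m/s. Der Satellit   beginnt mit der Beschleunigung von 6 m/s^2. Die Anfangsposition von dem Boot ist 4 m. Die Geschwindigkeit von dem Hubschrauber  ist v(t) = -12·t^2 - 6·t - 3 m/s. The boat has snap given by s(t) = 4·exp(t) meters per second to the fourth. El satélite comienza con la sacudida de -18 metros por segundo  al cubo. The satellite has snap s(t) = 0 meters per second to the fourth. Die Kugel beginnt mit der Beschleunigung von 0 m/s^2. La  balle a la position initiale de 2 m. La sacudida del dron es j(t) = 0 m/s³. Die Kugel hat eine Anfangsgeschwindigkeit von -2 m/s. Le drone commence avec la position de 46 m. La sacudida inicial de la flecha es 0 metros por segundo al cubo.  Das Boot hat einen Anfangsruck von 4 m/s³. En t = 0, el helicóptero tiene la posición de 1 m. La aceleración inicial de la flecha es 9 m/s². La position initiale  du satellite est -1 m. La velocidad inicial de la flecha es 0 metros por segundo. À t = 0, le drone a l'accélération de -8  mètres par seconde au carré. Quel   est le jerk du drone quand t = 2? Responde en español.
Usando j(t) = 0 y sustituyendo t = 2, encontramos j = 0.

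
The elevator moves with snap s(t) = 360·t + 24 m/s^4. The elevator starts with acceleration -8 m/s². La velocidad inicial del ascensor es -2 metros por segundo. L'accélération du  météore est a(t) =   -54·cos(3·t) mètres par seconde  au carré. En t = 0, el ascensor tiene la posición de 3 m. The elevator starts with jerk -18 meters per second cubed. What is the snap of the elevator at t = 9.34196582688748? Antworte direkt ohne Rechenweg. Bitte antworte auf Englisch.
s(9.34196582688748) = 3387.10769767949.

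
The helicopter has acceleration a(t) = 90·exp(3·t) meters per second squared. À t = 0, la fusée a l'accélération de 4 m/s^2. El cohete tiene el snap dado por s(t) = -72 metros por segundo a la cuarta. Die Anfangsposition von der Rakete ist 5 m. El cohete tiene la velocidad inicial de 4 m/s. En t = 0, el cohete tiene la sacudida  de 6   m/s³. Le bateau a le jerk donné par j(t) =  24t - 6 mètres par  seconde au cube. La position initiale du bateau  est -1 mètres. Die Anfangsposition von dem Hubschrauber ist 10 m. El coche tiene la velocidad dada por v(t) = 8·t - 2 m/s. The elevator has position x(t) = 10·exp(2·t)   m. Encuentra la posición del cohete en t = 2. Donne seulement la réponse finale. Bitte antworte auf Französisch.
La position à t = 2 est x = -19.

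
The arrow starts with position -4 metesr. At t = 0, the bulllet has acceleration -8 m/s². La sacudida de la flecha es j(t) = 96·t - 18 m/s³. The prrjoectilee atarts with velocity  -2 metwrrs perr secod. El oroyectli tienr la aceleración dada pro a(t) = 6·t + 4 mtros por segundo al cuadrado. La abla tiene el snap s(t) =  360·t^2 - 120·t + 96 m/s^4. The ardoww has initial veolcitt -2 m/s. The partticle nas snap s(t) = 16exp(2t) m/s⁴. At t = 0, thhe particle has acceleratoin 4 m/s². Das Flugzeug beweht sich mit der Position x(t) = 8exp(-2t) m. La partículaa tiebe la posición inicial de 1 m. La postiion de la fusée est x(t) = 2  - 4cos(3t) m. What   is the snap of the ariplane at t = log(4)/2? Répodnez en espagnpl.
Partiendo de la posición x(t) = 8·exp(-2·t), tomamos 4 derivadas. Tomando d/dt de x(t), encontramos v(t) = -16·exp(-2·t). Tomando d/dt de v(t), encontramos a(t) = 32·exp(-2·t). Derivando la aceleración, obtenemos la sacudida: j(t) = -64·exp(-2·t). Tomando d/dt de j(t), encontramos s(t) = 128·exp(-2·t). Usando s(t) = 128·exp(-2·t) y sustituyendo t = log(4)/2, encontramos s = 32.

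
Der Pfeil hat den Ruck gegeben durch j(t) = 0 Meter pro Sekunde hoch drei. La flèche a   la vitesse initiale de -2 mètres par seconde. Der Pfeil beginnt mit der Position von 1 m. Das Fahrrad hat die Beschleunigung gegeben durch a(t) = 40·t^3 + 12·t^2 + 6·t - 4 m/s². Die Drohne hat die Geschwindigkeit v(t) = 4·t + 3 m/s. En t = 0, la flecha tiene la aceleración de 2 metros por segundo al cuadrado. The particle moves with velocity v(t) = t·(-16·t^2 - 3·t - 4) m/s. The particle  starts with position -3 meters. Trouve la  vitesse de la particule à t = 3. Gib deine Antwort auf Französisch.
De l'équation de la vitesse v(t) = t·(-16·t^2 - 3·t - 4), nous substituons t = 3 pour obtenir v = -471.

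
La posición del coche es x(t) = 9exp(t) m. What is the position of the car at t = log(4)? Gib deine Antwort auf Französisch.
En utilisant x(t) = 9·exp(t) et en substituant t = log(4), nous trouvons x = 36.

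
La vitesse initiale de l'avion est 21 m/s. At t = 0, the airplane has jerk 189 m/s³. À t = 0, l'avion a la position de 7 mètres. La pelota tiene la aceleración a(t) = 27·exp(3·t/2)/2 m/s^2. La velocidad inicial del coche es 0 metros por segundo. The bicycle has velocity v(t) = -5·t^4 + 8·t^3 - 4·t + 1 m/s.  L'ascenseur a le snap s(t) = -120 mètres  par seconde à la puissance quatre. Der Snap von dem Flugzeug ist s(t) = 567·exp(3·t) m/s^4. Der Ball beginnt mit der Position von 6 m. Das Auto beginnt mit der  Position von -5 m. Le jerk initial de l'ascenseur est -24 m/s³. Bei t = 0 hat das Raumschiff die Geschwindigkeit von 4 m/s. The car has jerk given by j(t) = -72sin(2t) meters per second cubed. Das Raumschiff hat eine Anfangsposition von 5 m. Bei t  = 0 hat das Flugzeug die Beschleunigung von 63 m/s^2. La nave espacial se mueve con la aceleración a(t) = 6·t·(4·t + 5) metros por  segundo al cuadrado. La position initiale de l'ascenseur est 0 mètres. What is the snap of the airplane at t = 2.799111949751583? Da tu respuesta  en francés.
De l'équation du snap s(t) = 567·exp(3·t), nous substituons t = 2.799111949751583 pour obtenir s = 2514778.16532231.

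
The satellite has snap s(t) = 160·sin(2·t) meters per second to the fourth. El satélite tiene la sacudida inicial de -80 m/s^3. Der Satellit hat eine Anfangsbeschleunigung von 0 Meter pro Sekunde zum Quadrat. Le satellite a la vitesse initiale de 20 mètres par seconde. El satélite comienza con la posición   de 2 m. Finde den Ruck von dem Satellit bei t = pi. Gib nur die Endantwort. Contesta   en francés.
Le jerk à t = pi est j = -80.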